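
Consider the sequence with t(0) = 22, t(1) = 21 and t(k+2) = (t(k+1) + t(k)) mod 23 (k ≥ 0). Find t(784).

t(0) = 22; t(1) = 21; t(2) = 20; t(3) = 18; t(4) = 15; t(5) = 10; t(6) = 2; t(7) = 12; t(8) = 14; t(9) = 3; t(10) = 17; t(11) = 20; t(12) = 14; t(13) = 11; t(14) = 2; t(15) = 13; t(16) = 15; t(17) = 5; t(18) = 20; t(19) = 2; t(20) = 22; t(21) = 1; t(22) = 0; t(23) = 1; t(24) = 1; t(25) = 2; t(26) = 3; t(27) = 5; t(28) = 8; t(29) = 13; t(30) = 21; t(31) = 11; t(32) = 9; t(33) = 20; t(34) = 6; t(35) = 3; t(36) = 9; t(37) = 12; t(38) = 21; t(39) = 10; t(40) = 8; t(41) = 18; t(42) = 3; t(43) = 21; t(44) = 1; t(45) = 22; t(46) = 0; t(47) = 22; t(48) = 22; t(49) = 21.
The sequence repeats with period 48.
So t(784) = t(0 + ((784-0) mod 48)) = t(16) = 15.

15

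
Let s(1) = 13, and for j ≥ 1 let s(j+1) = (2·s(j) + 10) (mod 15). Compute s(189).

13

We have s(1) = 13; s(2) = 6; s(3) = 7; s(4) = 9; s(5) = 13.
Since s(5) = s(1) = 13, the sequence is periodic with period 4.
So s(189) = s(1 + ((189-1) mod 4)) = s(1) = 13.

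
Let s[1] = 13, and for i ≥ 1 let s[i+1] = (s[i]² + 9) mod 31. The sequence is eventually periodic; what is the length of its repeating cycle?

s[1] = 13; s[2] = 23; s[3] = 11; s[4] = 6; s[5] = 14; s[6] = 19; s[7] = 29; s[8] = 13.
Since s[8] = s[1] = 13, the sequence is periodic with period 7.

7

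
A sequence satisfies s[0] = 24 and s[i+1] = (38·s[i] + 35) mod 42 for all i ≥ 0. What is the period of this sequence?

Listing terms: s[0] = 24, s[1] = 23, s[2] = 27, s[3] = 11, s[4] = 33, s[5] = 29, s[6] = 3, s[7] = 23.
Since s[7] = s[1] = 23, the sequence is eventually periodic: after a pre-period of length 1 it cycles with period 6.

6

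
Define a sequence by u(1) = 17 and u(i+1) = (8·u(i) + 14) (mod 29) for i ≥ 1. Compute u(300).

We have u(1) = 17; u(2) = 5; u(3) = 25; u(4) = 11; u(5) = 15; u(6) = 18; u(7) = 13; u(8) = 2; u(9) = 1; u(10) = 22; u(11) = 16; u(12) = 26; u(13) = 19; u(14) = 21; u(15) = 8; u(16) = 20; u(17) = 0; u(18) = 14; u(19) = 10; u(20) = 7; u(21) = 12; u(22) = 23; u(23) = 24; u(24) = 3; u(25) = 9; u(26) = 28; u(27) = 6; u(28) = 4; u(29) = 17.
Since u(29) = u(1) = 17, the sequence is periodic with period 28.
So u(300) = u(1 + ((300-1) mod 28)) = u(20) = 7.

7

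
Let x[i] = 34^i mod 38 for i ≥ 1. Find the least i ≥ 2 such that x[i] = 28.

4

We have x[1] = 34; x[2] = 16; x[3] = 12; x[4] = 28; x[5] = 2; x[6] = 30; x[7] = 32; x[8] = 24; x[9] = 18; x[10] = 4; x[11] = 22; x[12] = 26; x[13] = 10; x[14] = 36; x[15] = 8; x[16] = 6; x[17] = 14; x[18] = 20; x[19] = 34.
Since x[19] = x[1] = 34, the sequence is periodic with period 18.
The value 28 first appears (with i ≥ 2) at x[4].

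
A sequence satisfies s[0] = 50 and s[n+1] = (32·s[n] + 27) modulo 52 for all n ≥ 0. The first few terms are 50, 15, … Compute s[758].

39

s[0] = 50,  s[1] = 15,  s[2] = 39,  s[3] = 27,  s[4] = 7,  s[5] = 43,  s[6] = 51,  s[7] = 47,  s[8] = 23,  s[9] = 35,  s[10] = 3,  s[11] = 19,  s[12] = 11,  s[13] = 15.
Since s[13] = s[1] = 15, the sequence is eventually periodic: after a pre-period of length 1 it cycles with period 12.
For n ≥ 1, s[n] depends only on (n - 1) mod 12. (758 - 1) mod 12 = 1, so s[758] = s[2] = 39.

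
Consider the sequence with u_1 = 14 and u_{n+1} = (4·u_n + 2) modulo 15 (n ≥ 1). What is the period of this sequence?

Listing terms: u_1 = 14, u_2 = 13, u_3 = 9, u_4 = 8, u_5 = 4, u_6 = 3, u_7 = 14.
The sequence repeats with period 6.

6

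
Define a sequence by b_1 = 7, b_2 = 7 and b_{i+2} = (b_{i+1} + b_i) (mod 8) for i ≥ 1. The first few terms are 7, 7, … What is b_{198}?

0

Listing terms: b_1 = 7; b_2 = 7; b_3 = 6; b_4 = 5; b_5 = 3; b_6 = 0; b_7 = 3; b_8 = 3; b_9 = 6; b_{10} = 1; b_{11} = 7; b_{12} = 0; b_{13} = 7; b_{14} = 7.
The sequence repeats with period 12.
(198 - 1) mod 12 = 5, so b_{198} = b_6 = 0.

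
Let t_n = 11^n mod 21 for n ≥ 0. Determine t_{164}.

16

Listing terms: t_0 = 1, t_1 = 11, t_2 = 16, t_3 = 8, t_4 = 4, t_5 = 2, t_6 = 1.
The sequence repeats with period 6.
(164 - 0) mod 6 = 2, so t_{164} = t_2 = 16.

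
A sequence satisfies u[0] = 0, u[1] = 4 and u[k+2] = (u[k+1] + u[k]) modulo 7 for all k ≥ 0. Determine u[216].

0

Listing terms: u[0] = 0,  u[1] = 4,  u[2] = 4,  u[3] = 1,  u[4] = 5,  u[5] = 6,  u[6] = 4,  u[7] = 3,  u[8] = 0,  u[9] = 3,  u[10] = 3,  u[11] = 6,  u[12] = 2,  u[13] = 1,  u[14] = 3,  u[15] = 4,  u[16] = 0,  u[17] = 4.
Since (u[16], u[17]) = (u[0], u[1]) = (0, 4) (two consecutive terms determine the rest), the sequence is periodic with period 16.
So u[216] = u[0 + ((216-0) mod 16)] = u[8] = 0.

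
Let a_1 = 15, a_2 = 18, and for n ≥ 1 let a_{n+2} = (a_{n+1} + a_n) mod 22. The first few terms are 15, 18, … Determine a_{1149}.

Computing terms: a_1 = 15,  a_2 = 18,  a_3 = 11,  a_4 = 7,  a_5 = 18,  a_6 = 3,  a_7 = 21,  a_8 = 2,  a_9 = 1,  a_{10} = 3,  a_{11} = 4,  a_{12} = 7,  a_{13} = 11,  a_{14} = 18,  a_{15} = 7,  a_{16} = 3,  a_{17} = 10,  a_{18} = 13,  a_{19} = 1,  a_{20} = 14,  a_{21} = 15,  a_{22} = 7,  a_{23} = 0,  a_{24} = 7,  a_{25} = 7,  a_{26} = 14,  a_{27} = 21,  a_{28} = 13,  a_{29} = 12,  a_{30} = 3,  a_{31} = 15,  a_{32} = 18.
The sequence repeats with period 30.
(1149 - 1) mod 30 = 8, so a_{1149} = a_9 = 1.

1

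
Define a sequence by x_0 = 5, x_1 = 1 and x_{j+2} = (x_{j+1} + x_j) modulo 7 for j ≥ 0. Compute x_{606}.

2

Computing terms: x_0 = 5,  x_1 = 1,  x_2 = 6,  x_3 = 0,  x_4 = 6,  x_5 = 6,  x_6 = 5,  x_7 = 4,  x_8 = 2,  x_9 = 6,  x_{10} = 1,  x_{11} = 0,  x_{12} = 1,  x_{13} = 1,  x_{14} = 2,  x_{15} = 3,  x_{16} = 5,  x_{17} = 1.
Since (x_{16}, x_{17}) = (x_0, x_1) = (5, 1) (two consecutive terms determine the rest), the sequence is periodic with period 16.
(606 - 0) mod 16 = 14, so x_{606} = x_{14} = 2.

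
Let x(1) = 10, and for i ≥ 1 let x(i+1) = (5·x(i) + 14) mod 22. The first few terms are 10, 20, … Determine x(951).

We have x(1) = 10; x(2) = 20; x(3) = 4; x(4) = 12; x(5) = 8; x(6) = 10.
The sequence repeats with period 5.
(951 - 1) mod 5 = 0, so x(951) = x(1) = 10.

10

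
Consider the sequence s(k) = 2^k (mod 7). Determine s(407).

Computing terms: s(0) = 1, s(1) = 2, s(2) = 4, s(3) = 1.
The sequence repeats with period 3.
(407 - 0) mod 3 = 2, so s(407) = s(2) = 4.

4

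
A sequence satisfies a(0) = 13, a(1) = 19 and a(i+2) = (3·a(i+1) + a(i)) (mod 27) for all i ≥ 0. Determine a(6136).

Listing terms: a(0) = 13, a(1) = 19, a(2) = 16, a(3) = 13, a(4) = 1, a(5) = 16, a(6) = 22, a(7) = 1, a(8) = 25, a(9) = 22, a(10) = 10, a(11) = 25, a(12) = 4, a(13) = 10, a(14) = 7, a(15) = 4, a(16) = 19, a(17) = 7, a(18) = 13, a(19) = 19.
The sequence repeats with period 18.
(6136 - 0) mod 18 = 16, so a(6136) = a(16) = 19.

19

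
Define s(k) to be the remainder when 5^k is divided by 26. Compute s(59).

s(0) = 1; s(1) = 5; s(2) = 25; s(3) = 21; s(4) = 1.
Since s(4) = s(0) = 1, the sequence is periodic with period 4.
(59 - 0) mod 4 = 3, so s(59) = s(3) = 21.

21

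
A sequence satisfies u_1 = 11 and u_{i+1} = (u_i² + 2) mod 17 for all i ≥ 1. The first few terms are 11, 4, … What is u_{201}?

11

We have u_1 = 11,  u_2 = 4,  u_3 = 1,  u_4 = 3,  u_5 = 11.
Since u_5 = u_1 = 11, the sequence is periodic with period 4.
(201 - 1) mod 4 = 0, so u_{201} = u_1 = 11.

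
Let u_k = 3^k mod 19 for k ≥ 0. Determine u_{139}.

14

u_0 = 1,  u_1 = 3,  u_2 = 9,  u_3 = 8,  u_4 = 5,  u_5 = 15,  u_6 = 7,  u_7 = 2,  u_8 = 6,  u_9 = 18,  u_{10} = 16,  u_{11} = 10,  u_{12} = 11,  u_{13} = 14,  u_{14} = 4,  u_{15} = 12,  u_{16} = 17,  u_{17} = 13,  u_{18} = 1.
Since u_{18} = u_0 = 1, the sequence is periodic with period 18.
So u_{139} = u_{0 + ((139-0) mod 18)} = u_{13} = 14.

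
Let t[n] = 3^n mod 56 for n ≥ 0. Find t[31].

t[0] = 1,  t[1] = 3,  t[2] = 9,  t[3] = 27,  t[4] = 25,  t[5] = 19,  t[6] = 1.
The sequence repeats with period 6.
So t[31] = t[0 + ((31-0) mod 6)] = t[1] = 3.

3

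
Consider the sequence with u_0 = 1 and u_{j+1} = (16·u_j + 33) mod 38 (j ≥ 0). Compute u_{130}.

29

We have u_0 = 1, u_1 = 11, u_2 = 19, u_3 = 33, u_4 = 29, u_5 = 3, u_6 = 5, u_7 = 37, u_8 = 17, u_9 = 1.
The sequence repeats with period 9.
So u_{130} = u_{0 + ((130-0) mod 9)} = u_4 = 29.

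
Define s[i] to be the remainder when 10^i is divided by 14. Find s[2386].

s[1] = 10,  s[2] = 2,  s[3] = 6,  s[4] = 4,  s[5] = 12,  s[6] = 8,  s[7] = 10.
The sequence repeats with period 6.
So s[2386] = s[1 + ((2386-1) mod 6)] = s[4] = 4.

4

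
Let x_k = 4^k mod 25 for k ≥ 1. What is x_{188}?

11

x_1 = 4; x_2 = 16; x_3 = 14; x_4 = 6; x_5 = 24; x_6 = 21; x_7 = 9; x_8 = 11; x_9 = 19; x_{10} = 1; x_{11} = 4.
Since x_{11} = x_1 = 4, the sequence is periodic with period 10.
So x_{188} = x_{1 + ((188-1) mod 10)} = x_8 = 11.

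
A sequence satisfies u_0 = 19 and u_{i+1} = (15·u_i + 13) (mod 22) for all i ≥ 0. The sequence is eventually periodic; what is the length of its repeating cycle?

10

Listing terms: u_0 = 19,  u_1 = 12,  u_2 = 17,  u_3 = 4,  u_4 = 7,  u_5 = 8,  u_6 = 1,  u_7 = 6,  u_8 = 15,  u_9 = 18,  u_{10} = 19.
The sequence repeats with period 10.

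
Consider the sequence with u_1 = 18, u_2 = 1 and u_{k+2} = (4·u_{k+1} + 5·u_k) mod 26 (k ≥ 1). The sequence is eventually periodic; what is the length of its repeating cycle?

4

u_1 = 18, u_2 = 1, u_3 = 16, u_4 = 17, u_5 = 18, u_6 = 1.
The sequence repeats with period 4.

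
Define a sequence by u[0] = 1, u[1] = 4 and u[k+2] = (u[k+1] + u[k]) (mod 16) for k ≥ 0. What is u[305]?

15

u[0] = 1, u[1] = 4, u[2] = 5, u[3] = 9, u[4] = 14, u[5] = 7, u[6] = 5, u[7] = 12, u[8] = 1, u[9] = 13, u[10] = 14, u[11] = 11, u[12] = 9, u[13] = 4, u[14] = 13, u[15] = 1, u[16] = 14, u[17] = 15, u[18] = 13, u[19] = 12, u[20] = 9, u[21] = 5, u[22] = 14, u[23] = 3, u[24] = 1, u[25] = 4.
Since (u[24], u[25]) = (u[0], u[1]) = (1, 4) (two consecutive terms determine the rest), the sequence is periodic with period 24.
So u[305] = u[0 + ((305-0) mod 24)] = u[17] = 15.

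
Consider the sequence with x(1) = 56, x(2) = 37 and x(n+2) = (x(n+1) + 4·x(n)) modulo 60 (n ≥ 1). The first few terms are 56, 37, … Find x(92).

x(1) = 56, x(2) = 37, x(3) = 21, x(4) = 49, x(5) = 13, x(6) = 29, x(7) = 21, x(8) = 17, x(9) = 41, x(10) = 49, x(11) = 33, x(12) = 49, x(13) = 1, x(14) = 17, x(15) = 21, x(16) = 29, x(17) = 53, x(18) = 49, x(19) = 21, x(20) = 37, x(21) = 1, x(22) = 29, x(23) = 33, x(24) = 29, x(25) = 41, x(26) = 37, x(27) = 21.
Since (x(26), x(27)) = (x(2), x(3)) = (37, 21) (two consecutive terms determine the rest), the sequence is eventually periodic: after a pre-period of length 1 it cycles with period 24.
For n ≥ 2, x(n) depends only on (n - 2) mod 24. (92 - 2) mod 24 = 18, so x(92) = x(20) = 37.

37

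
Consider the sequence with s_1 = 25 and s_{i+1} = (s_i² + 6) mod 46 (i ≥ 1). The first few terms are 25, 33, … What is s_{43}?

We have s_1 = 25,  s_2 = 33,  s_3 = 37,  s_4 = 41,  s_5 = 31,  s_6 = 1,  s_7 = 7,  s_8 = 9,  s_9 = 41.
Since s_9 = s_4 = 41, the sequence is eventually periodic: after a pre-period of length 3 it cycles with period 5.
For i ≥ 4, s_i depends only on (i - 4) mod 5. (43 - 4) mod 5 = 4, so s_{43} = s_8 = 9.

9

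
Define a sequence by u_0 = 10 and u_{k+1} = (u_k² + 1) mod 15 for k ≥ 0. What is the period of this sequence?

Listing terms: u_0 = 10; u_1 = 11; u_2 = 2; u_3 = 5; u_4 = 11.
Since u_4 = u_1 = 11, the sequence is eventually periodic: after a pre-period of length 1 it cycles with period 3.

3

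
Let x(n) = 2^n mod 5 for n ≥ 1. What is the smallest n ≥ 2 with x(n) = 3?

We have x(1) = 2; x(2) = 4; x(3) = 3; x(4) = 1; x(5) = 2.
Since x(5) = x(1) = 2, the sequence is periodic with period 4.
The value 3 first appears (with n ≥ 2) at x(3).

3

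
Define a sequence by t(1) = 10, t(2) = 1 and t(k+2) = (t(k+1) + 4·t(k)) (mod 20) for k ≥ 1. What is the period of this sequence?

We have t(1) = 10, t(2) = 1, t(3) = 1, t(4) = 5, t(5) = 9, t(6) = 9, t(7) = 5, t(8) = 1, t(9) = 1.
Since (t(8), t(9)) = (t(2), t(3)) = (1, 1) (two consecutive terms determine the rest), the sequence is eventually periodic: after a pre-period of length 1 it cycles with period 6.

6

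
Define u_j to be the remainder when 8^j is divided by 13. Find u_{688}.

Listing terms: u_1 = 8,  u_2 = 12,  u_3 = 5,  u_4 = 1,  u_5 = 8.
The sequence repeats with period 4.
(688 - 1) mod 4 = 3, so u_{688} = u_4 = 1.

1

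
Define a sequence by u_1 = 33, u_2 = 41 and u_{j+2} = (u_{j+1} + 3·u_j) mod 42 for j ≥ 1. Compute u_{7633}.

5

Computing terms: u_1 = 33, u_2 = 41, u_3 = 14, u_4 = 11, u_5 = 11, u_6 = 2, u_7 = 35, u_8 = 41, u_9 = 20, u_{10} = 17, u_{11} = 35, u_{12} = 2, u_{13} = 23, u_{14} = 29, u_{15} = 14, u_{16} = 17, u_{17} = 17, u_{18} = 26, u_{19} = 35, u_{20} = 29, u_{21} = 8, u_{22} = 11, u_{23} = 35, u_{24} = 26, u_{25} = 5, u_{26} = 41, u_{27} = 14.
Since (u_{26}, u_{27}) = (u_2, u_3) = (41, 14) (two consecutive terms determine the rest), the sequence is eventually periodic: after a pre-period of length 1 it cycles with period 24.
For j ≥ 2, u_j depends only on (j - 2) mod 24. (7633 - 2) mod 24 = 23, so u_{7633} = u_{25} = 5.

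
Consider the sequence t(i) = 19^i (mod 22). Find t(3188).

t(1) = 19; t(2) = 9; t(3) = 17; t(4) = 15; t(5) = 21; t(6) = 3; t(7) = 13; t(8) = 5; t(9) = 7; t(10) = 1; t(11) = 19.
Since t(11) = t(1) = 19, the sequence is periodic with period 10.
So t(3188) = t(1 + ((3188-1) mod 10)) = t(8) = 5.

5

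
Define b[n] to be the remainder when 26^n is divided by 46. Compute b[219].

We have b[1] = 26,  b[2] = 32,  b[3] = 4,  b[4] = 12,  b[5] = 36,  b[6] = 16,  b[7] = 2,  b[8] = 6,  b[9] = 18,  b[10] = 8,  b[11] = 24,  b[12] = 26.
The sequence repeats with period 11.
So b[219] = b[1 + ((219-1) mod 11)] = b[10] = 8.

8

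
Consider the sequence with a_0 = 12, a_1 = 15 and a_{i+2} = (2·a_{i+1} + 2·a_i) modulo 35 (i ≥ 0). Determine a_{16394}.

Computing terms: a_0 = 12; a_1 = 15; a_2 = 19; a_3 = 33; a_4 = 34; a_5 = 29; a_6 = 21; a_7 = 30; a_8 = 32; a_9 = 19; a_{10} = 32; a_{11} = 32; a_{12} = 23; a_{13} = 5; a_{14} = 21; a_{15} = 17; a_{16} = 6; a_{17} = 11; a_{18} = 34; a_{19} = 20; a_{20} = 3; a_{21} = 11; a_{22} = 28; a_{23} = 8; a_{24} = 2; a_{25} = 20; a_{26} = 9; a_{27} = 23; a_{28} = 29; a_{29} = 34; a_{30} = 21; a_{31} = 5; a_{32} = 17; a_{33} = 9; a_{34} = 17; a_{35} = 17; a_{36} = 33; a_{37} = 30; a_{38} = 21; a_{39} = 32; a_{40} = 1; a_{41} = 31; a_{42} = 29; a_{43} = 15; a_{44} = 18; a_{45} = 31; a_{46} = 28; a_{47} = 13; a_{48} = 12; a_{49} = 15.
The sequence repeats with period 48.
(16394 - 0) mod 48 = 26, so a_{16394} = a_{26} = 9.

9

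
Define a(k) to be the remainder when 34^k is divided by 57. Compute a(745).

13

We have a(0) = 1,  a(1) = 34,  a(2) = 16,  a(3) = 31,  a(4) = 28,  a(5) = 40,  a(6) = 49,  a(7) = 13,  a(8) = 43,  a(9) = 37,  a(10) = 4,  a(11) = 22,  a(12) = 7,  a(13) = 10,  a(14) = 55,  a(15) = 46,  a(16) = 25,  a(17) = 52,  a(18) = 1.
The sequence repeats with period 18.
So a(745) = a(0 + ((745-0) mod 18)) = a(7) = 13.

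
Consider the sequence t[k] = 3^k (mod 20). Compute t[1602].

Listing terms: t[0] = 1, t[1] = 3, t[2] = 9, t[3] = 7, t[4] = 1.
The sequence repeats with period 4.
(1602 - 0) mod 4 = 2, so t[1602] = t[2] = 9.

9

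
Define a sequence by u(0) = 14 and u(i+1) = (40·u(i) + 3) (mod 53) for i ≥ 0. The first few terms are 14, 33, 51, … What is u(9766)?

32

u(0) = 14; u(1) = 33; u(2) = 51; u(3) = 29; u(4) = 50; u(5) = 42; u(6) = 40; u(7) = 13; u(8) = 46; u(9) = 41; u(10) = 0; u(11) = 3; u(12) = 17; u(13) = 47; u(14) = 28; u(15) = 10; u(16) = 32; u(17) = 11; u(18) = 19; u(19) = 21; u(20) = 48; u(21) = 15; u(22) = 20; u(23) = 8; u(24) = 5; u(25) = 44; u(26) = 14.
Since u(26) = u(0) = 14, the sequence is periodic with period 26.
(9766 - 0) mod 26 = 16, so u(9766) = u(16) = 32.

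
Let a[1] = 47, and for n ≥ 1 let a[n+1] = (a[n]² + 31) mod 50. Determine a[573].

31

a[1] = 47; a[2] = 40; a[3] = 31; a[4] = 42; a[5] = 45; a[6] = 6; a[7] = 17; a[8] = 20; a[9] = 31.
Since a[9] = a[3] = 31, the sequence is eventually periodic: after a pre-period of length 2 it cycles with period 6.
For n ≥ 3, a[n] depends only on (n - 3) mod 6. (573 - 3) mod 6 = 0, so a[573] = a[3] = 31.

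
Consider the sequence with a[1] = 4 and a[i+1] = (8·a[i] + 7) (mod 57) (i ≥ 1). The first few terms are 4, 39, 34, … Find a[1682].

39

a[1] = 4, a[2] = 39, a[3] = 34, a[4] = 51, a[5] = 16, a[6] = 21, a[7] = 4.
The sequence repeats with period 6.
(1682 - 1) mod 6 = 1, so a[1682] = a[2] = 39.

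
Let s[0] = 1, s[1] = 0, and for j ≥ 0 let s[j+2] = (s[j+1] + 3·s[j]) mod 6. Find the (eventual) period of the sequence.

We have s[0] = 1,  s[1] = 0,  s[2] = 3,  s[3] = 3,  s[4] = 0,  s[5] = 3.
Since (s[4], s[5]) = (s[1], s[2]) = (0, 3) (two consecutive terms determine the rest), the sequence is eventually periodic: after a pre-period of length 1 it cycles with period 3.

3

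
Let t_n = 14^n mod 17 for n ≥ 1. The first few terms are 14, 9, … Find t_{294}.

15

Computing terms: t_1 = 14,  t_2 = 9,  t_3 = 7,  t_4 = 13,  t_5 = 12,  t_6 = 15,  t_7 = 6,  t_8 = 16,  t_9 = 3,  t_{10} = 8,  t_{11} = 10,  t_{12} = 4,  t_{13} = 5,  t_{14} = 2,  t_{15} = 11,  t_{16} = 1,  t_{17} = 14.
The sequence repeats with period 16.
So t_{294} = t_{1 + ((294-1) mod 16)} = t_6 = 15.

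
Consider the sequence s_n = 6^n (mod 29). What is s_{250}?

25

Listing terms: s_1 = 6, s_2 = 7, s_3 = 13, s_4 = 20, s_5 = 4, s_6 = 24, s_7 = 28, s_8 = 23, s_9 = 22, s_{10} = 16, s_{11} = 9, s_{12} = 25, s_{13} = 5, s_{14} = 1, s_{15} = 6.
Since s_{15} = s_1 = 6, the sequence is periodic with period 14.
So s_{250} = s_{1 + ((250-1) mod 14)} = s_{12} = 25.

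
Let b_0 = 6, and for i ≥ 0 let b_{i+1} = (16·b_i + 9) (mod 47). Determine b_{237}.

32

Listing terms: b_0 = 6; b_1 = 11; b_2 = 44; b_3 = 8; b_4 = 43; b_5 = 39; b_6 = 22; b_7 = 32; b_8 = 4; b_9 = 26; b_{10} = 2; b_{11} = 41; b_{12} = 7; b_{13} = 27; b_{14} = 18; b_{15} = 15; b_{16} = 14; b_{17} = 45; b_{18} = 24; b_{19} = 17; b_{20} = 46; b_{21} = 40; b_{22} = 38; b_{23} = 6.
The sequence repeats with period 23.
So b_{237} = b_{0 + ((237-0) mod 23)} = b_7 = 32.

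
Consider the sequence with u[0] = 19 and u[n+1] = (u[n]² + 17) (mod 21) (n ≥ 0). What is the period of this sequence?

We have u[0] = 19,  u[1] = 0,  u[2] = 17,  u[3] = 12,  u[4] = 14,  u[5] = 3,  u[6] = 5,  u[7] = 0.
Since u[7] = u[1] = 0, the sequence is eventually periodic: after a pre-period of length 1 it cycles with period 6.

6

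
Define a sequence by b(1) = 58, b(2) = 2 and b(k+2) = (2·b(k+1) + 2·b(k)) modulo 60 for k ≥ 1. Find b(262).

28

We have b(1) = 58; b(2) = 2; b(3) = 0; b(4) = 4; b(5) = 8; b(6) = 24; b(7) = 4; b(8) = 56; b(9) = 0; b(10) = 52; b(11) = 44; b(12) = 12; b(13) = 52; b(14) = 8; b(15) = 0; b(16) = 16; b(17) = 32; b(18) = 36; b(19) = 16; b(20) = 44; b(21) = 0; b(22) = 28; b(23) = 56; b(24) = 48; b(25) = 28; b(26) = 32; b(27) = 0; b(28) = 4.
Since (b(27), b(28)) = (b(3), b(4)) = (0, 4) (two consecutive terms determine the rest), the sequence is eventually periodic: after a pre-period of length 2 it cycles with period 24.
For k ≥ 3, b(k) depends only on (k - 3) mod 24. (262 - 3) mod 24 = 19, so b(262) = b(22) = 28.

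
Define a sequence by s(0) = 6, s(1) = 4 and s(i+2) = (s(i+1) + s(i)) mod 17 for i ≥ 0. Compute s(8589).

We have s(0) = 6; s(1) = 4; s(2) = 10; s(3) = 14; s(4) = 7; s(5) = 4; s(6) = 11; s(7) = 15; s(8) = 9; s(9) = 7; s(10) = 16; s(11) = 6; s(12) = 5; s(13) = 11; s(14) = 16; s(15) = 10; s(16) = 9; s(17) = 2; s(18) = 11; s(19) = 13; s(20) = 7; s(21) = 3; s(22) = 10; s(23) = 13; s(24) = 6; s(25) = 2; s(26) = 8; s(27) = 10; s(28) = 1; s(29) = 11; s(30) = 12; s(31) = 6; s(32) = 1; s(33) = 7; s(34) = 8; s(35) = 15; s(36) = 6; s(37) = 4.
The sequence repeats with period 36.
(8589 - 0) mod 36 = 21, so s(8589) = s(21) = 3.

3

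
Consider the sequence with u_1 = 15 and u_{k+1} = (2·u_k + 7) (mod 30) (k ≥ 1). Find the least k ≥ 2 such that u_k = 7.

Computing terms: u_1 = 15, u_2 = 7, u_3 = 21, u_4 = 19, u_5 = 15.
Since u_5 = u_1 = 15, the sequence is periodic with period 4.
The value 7 first appears (with k ≥ 2) at u_2.

2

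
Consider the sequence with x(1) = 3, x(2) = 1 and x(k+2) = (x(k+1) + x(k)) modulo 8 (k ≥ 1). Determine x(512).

Listing terms: x(1) = 3, x(2) = 1, x(3) = 4, x(4) = 5, x(5) = 1, x(6) = 6, x(7) = 7, x(8) = 5, x(9) = 4, x(10) = 1, x(11) = 5, x(12) = 6, x(13) = 3, x(14) = 1.
Since (x(13), x(14)) = (x(1), x(2)) = (3, 1) (two consecutive terms determine the rest), the sequence is periodic with period 12.
(512 - 1) mod 12 = 7, so x(512) = x(8) = 5.

5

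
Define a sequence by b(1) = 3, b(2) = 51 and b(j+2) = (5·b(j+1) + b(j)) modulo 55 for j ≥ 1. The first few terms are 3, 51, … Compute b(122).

We have b(1) = 3, b(2) = 51, b(3) = 38, b(4) = 21, b(5) = 33, b(6) = 21, b(7) = 28, b(8) = 51, b(9) = 8, b(10) = 36, b(11) = 23, b(12) = 41, b(13) = 8, b(14) = 26, b(15) = 28, b(16) = 1, b(17) = 33, b(18) = 1, b(19) = 38, b(20) = 26, b(21) = 3, b(22) = 41, b(23) = 43, b(24) = 36, b(25) = 3, b(26) = 51.
Since (b(25), b(26)) = (b(1), b(2)) = (3, 51) (two consecutive terms determine the rest), the sequence is periodic with period 24.
So b(122) = b(1 + ((122-1) mod 24)) = b(2) = 51.

51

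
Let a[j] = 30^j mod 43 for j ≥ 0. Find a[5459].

33

We have a[0] = 1; a[1] = 30; a[2] = 40; a[3] = 39; a[4] = 9; a[5] = 12; a[6] = 16; a[7] = 7; a[8] = 38; a[9] = 22; a[10] = 15; a[11] = 20; a[12] = 41; a[13] = 26; a[14] = 6; a[15] = 8; a[16] = 25; a[17] = 19; a[18] = 11; a[19] = 29; a[20] = 10; a[21] = 42; a[22] = 13; a[23] = 3; a[24] = 4; a[25] = 34; a[26] = 31; a[27] = 27; a[28] = 36; a[29] = 5; a[30] = 21; a[31] = 28; a[32] = 23; a[33] = 2; a[34] = 17; a[35] = 37; a[36] = 35; a[37] = 18; a[38] = 24; a[39] = 32; a[40] = 14; a[41] = 33; a[42] = 1.
The sequence repeats with period 42.
So a[5459] = a[0 + ((5459-0) mod 42)] = a[41] = 33.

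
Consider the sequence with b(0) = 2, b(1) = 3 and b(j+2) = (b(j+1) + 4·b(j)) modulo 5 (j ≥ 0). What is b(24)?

We have b(0) = 2, b(1) = 3, b(2) = 1, b(3) = 3, b(4) = 2, b(5) = 4, b(6) = 2, b(7) = 3.
Since (b(6), b(7)) = (b(0), b(1)) = (2, 3) (two consecutive terms determine the rest), the sequence is periodic with period 6.
So b(24) = b(0 + ((24-0) mod 6)) = b(0) = 2.

2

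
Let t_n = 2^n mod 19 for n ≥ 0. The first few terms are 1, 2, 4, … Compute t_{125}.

10

t_0 = 1,  t_1 = 2,  t_2 = 4,  t_3 = 8,  t_4 = 16,  t_5 = 13,  t_6 = 7,  t_7 = 14,  t_8 = 9,  t_9 = 18,  t_{10} = 17,  t_{11} = 15,  t_{12} = 11,  t_{13} = 3,  t_{14} = 6,  t_{15} = 12,  t_{16} = 5,  t_{17} = 10,  t_{18} = 1.
The sequence repeats with period 18.
(125 - 0) mod 18 = 17, so t_{125} = t_{17} = 10.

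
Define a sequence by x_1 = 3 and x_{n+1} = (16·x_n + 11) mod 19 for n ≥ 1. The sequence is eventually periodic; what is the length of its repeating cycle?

9

x_1 = 3; x_2 = 2; x_3 = 5; x_4 = 15; x_5 = 4; x_6 = 18; x_7 = 14; x_8 = 7; x_9 = 9; x_{10} = 3.
Since x_{10} = x_1 = 3, the sequence is periodic with period 9.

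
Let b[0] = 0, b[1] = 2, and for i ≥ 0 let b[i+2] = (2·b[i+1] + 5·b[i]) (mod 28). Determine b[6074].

Computing terms: b[0] = 0, b[1] = 2, b[2] = 4, b[3] = 18, b[4] = 0, b[5] = 6, b[6] = 12, b[7] = 26, b[8] = 0, b[9] = 18, b[10] = 8, b[11] = 22, b[12] = 0, b[13] = 26, b[14] = 24, b[15] = 10, b[16] = 0, b[17] = 22, b[18] = 16, b[19] = 2, b[20] = 0, b[21] = 10, b[22] = 20, b[23] = 6, b[24] = 0, b[25] = 2.
Since (b[24], b[25]) = (b[0], b[1]) = (0, 2) (two consecutive terms determine the rest), the sequence is periodic with period 24.
So b[6074] = b[0 + ((6074-0) mod 24)] = b[2] = 4.

4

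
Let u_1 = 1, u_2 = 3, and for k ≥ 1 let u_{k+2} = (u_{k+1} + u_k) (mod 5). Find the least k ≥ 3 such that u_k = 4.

u_1 = 1,  u_2 = 3,  u_3 = 4,  u_4 = 2,  u_5 = 1,  u_6 = 3.
Since (u_5, u_6) = (u_1, u_2) = (1, 3) (two consecutive terms determine the rest), the sequence is periodic with period 4.
The value 4 first appears (with k ≥ 3) at u_3.

3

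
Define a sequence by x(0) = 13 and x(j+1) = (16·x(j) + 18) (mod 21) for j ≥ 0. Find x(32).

x(0) = 13,  x(1) = 16,  x(2) = 1,  x(3) = 13.
The sequence repeats with period 3.
So x(32) = x(0 + ((32-0) mod 3)) = x(2) = 1.

1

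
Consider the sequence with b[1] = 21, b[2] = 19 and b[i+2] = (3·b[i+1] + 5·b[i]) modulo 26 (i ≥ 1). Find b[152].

Computing terms: b[1] = 21, b[2] = 19, b[3] = 6, b[4] = 9, b[5] = 5, b[6] = 8, b[7] = 23, b[8] = 5, b[9] = 0, b[10] = 25, b[11] = 23, b[12] = 12, b[13] = 21, b[14] = 19.
The sequence repeats with period 12.
So b[152] = b[1 + ((152-1) mod 12)] = b[8] = 5.

5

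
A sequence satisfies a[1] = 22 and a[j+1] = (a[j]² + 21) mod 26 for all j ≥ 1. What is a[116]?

a[1] = 22, a[2] = 11, a[3] = 12, a[4] = 9, a[5] = 24, a[6] = 25, a[7] = 22.
The sequence repeats with period 6.
(116 - 1) mod 6 = 1, so a[116] = a[2] = 11.

11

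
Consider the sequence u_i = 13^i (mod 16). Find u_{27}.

Listing terms: u_1 = 13,  u_2 = 9,  u_3 = 5,  u_4 = 1,  u_5 = 13.
Since u_5 = u_1 = 13, the sequence is periodic with period 4.
(27 - 1) mod 4 = 2, so u_{27} = u_3 = 5.

5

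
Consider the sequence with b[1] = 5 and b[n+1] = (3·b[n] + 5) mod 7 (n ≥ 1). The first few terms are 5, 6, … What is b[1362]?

We have b[1] = 5,  b[2] = 6,  b[3] = 2,  b[4] = 4,  b[5] = 3,  b[6] = 0,  b[7] = 5.
Since b[7] = b[1] = 5, the sequence is periodic with period 6.
So b[1362] = b[1 + ((1362-1) mod 6)] = b[6] = 0.

0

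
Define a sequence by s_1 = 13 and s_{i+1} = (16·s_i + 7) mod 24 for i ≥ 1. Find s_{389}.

s_1 = 13, s_2 = 23, s_3 = 15, s_4 = 7, s_5 = 23.
Since s_5 = s_2 = 23, the sequence is eventually periodic: after a pre-period of length 1 it cycles with period 3.
For i ≥ 2, s_i depends only on (i - 2) mod 3. (389 - 2) mod 3 = 0, so s_{389} = s_2 = 23.

23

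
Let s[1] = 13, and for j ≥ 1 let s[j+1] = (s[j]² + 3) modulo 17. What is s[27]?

Listing terms: s[1] = 13, s[2] = 2, s[3] = 7, s[4] = 1, s[5] = 4, s[6] = 2.
Since s[6] = s[2] = 2, the sequence is eventually periodic: after a pre-period of length 1 it cycles with period 4.
For j ≥ 2, s[j] depends only on (j - 2) mod 4. (27 - 2) mod 4 = 1, so s[27] = s[3] = 7.

7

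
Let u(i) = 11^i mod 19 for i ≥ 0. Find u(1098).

1

We have u(0) = 1, u(1) = 11, u(2) = 7, u(3) = 1.
Since u(3) = u(0) = 1, the sequence is periodic with period 3.
So u(1098) = u(0 + ((1098-0) mod 3)) = u(0) = 1.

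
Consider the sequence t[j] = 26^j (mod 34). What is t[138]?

We have t[0] = 1; t[1] = 26; t[2] = 30; t[3] = 32; t[4] = 16; t[5] = 8; t[6] = 4; t[7] = 2; t[8] = 18; t[9] = 26.
Since t[9] = t[1] = 26, the sequence is eventually periodic: after a pre-period of length 1 it cycles with period 8.
For j ≥ 1, t[j] depends only on (j - 1) mod 8. (138 - 1) mod 8 = 1, so t[138] = t[2] = 30.

30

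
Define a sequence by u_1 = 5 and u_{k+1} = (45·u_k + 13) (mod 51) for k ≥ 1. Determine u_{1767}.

10

Listing terms: u_1 = 5, u_2 = 34, u_3 = 13, u_4 = 37, u_5 = 46, u_6 = 43, u_7 = 10, u_8 = 4, u_9 = 40, u_{10} = 28, u_{11} = 49, u_{12} = 25, u_{13} = 16, u_{14} = 19, u_{15} = 1, u_{16} = 7, u_{17} = 22, u_{18} = 34.
Since u_{18} = u_2 = 34, the sequence is eventually periodic: after a pre-period of length 1 it cycles with period 16.
For k ≥ 2, u_k depends only on (k - 2) mod 16. (1767 - 2) mod 16 = 5, so u_{1767} = u_7 = 10.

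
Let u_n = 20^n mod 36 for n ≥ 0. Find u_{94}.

We have u_0 = 1, u_1 = 20, u_2 = 4, u_3 = 8, u_4 = 16, u_5 = 32, u_6 = 28, u_7 = 20.
Since u_7 = u_1 = 20, the sequence is eventually periodic: after a pre-period of length 1 it cycles with period 6.
For n ≥ 1, u_n depends only on (n - 1) mod 6. (94 - 1) mod 6 = 3, so u_{94} = u_4 = 16.

16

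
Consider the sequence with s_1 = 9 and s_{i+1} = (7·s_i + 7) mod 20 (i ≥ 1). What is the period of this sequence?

We have s_1 = 9; s_2 = 10; s_3 = 17; s_4 = 6; s_5 = 9.
The sequence repeats with period 4.

4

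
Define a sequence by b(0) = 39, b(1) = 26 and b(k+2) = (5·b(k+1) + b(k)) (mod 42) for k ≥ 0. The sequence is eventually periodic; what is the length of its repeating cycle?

b(0) = 39; b(1) = 26; b(2) = 1; b(3) = 31; b(4) = 30; b(5) = 13; b(6) = 11; b(7) = 26; b(8) = 15; b(9) = 17; b(10) = 16; b(11) = 13; b(12) = 39; b(13) = 40; b(14) = 29; b(15) = 17; b(16) = 30; b(17) = 41; b(18) = 25; b(19) = 40; b(20) = 15; b(21) = 31; b(22) = 2; b(23) = 41; b(24) = 39; b(25) = 26.
The sequence repeats with period 24.

24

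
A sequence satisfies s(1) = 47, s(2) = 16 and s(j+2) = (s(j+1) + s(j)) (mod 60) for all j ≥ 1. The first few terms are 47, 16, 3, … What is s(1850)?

Listing terms: s(1) = 47; s(2) = 16; s(3) = 3; s(4) = 19; s(5) = 22; s(6) = 41; s(7) = 3; s(8) = 44; s(9) = 47; s(10) = 31; s(11) = 18; s(12) = 49; s(13) = 7; s(14) = 56; s(15) = 3; s(16) = 59; s(17) = 2; s(18) = 1; s(19) = 3; s(20) = 4; s(21) = 7; s(22) = 11; s(23) = 18; s(24) = 29; s(25) = 47; s(26) = 16.
The sequence repeats with period 24.
(1850 - 1) mod 24 = 1, so s(1850) = s(2) = 16.

16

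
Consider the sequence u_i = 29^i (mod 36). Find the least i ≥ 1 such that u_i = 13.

2

Computing terms: u_0 = 1,  u_1 = 29,  u_2 = 13,  u_3 = 17,  u_4 = 25,  u_5 = 5,  u_6 = 1.
The sequence repeats with period 6.
The value 13 first appears (with i ≥ 1) at u_2.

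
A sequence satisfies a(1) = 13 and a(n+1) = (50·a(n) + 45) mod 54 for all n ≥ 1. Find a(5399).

a(1) = 13, a(2) = 47, a(3) = 19, a(4) = 23, a(5) = 7, a(6) = 17, a(7) = 31, a(8) = 29, a(9) = 37, a(10) = 5, a(11) = 25, a(12) = 53, a(13) = 49, a(14) = 11, a(15) = 1, a(16) = 41, a(17) = 43, a(18) = 35, a(19) = 13.
Since a(19) = a(1) = 13, the sequence is periodic with period 18.
(5399 - 1) mod 18 = 16, so a(5399) = a(17) = 43.

43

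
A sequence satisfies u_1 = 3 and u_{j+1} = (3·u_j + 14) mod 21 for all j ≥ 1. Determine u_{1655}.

u_1 = 3,  u_2 = 2,  u_3 = 20,  u_4 = 11,  u_5 = 5,  u_6 = 8,  u_7 = 17,  u_8 = 2.
Since u_8 = u_2 = 2, the sequence is eventually periodic: after a pre-period of length 1 it cycles with period 6.
For j ≥ 2, u_j depends only on (j - 2) mod 6. (1655 - 2) mod 6 = 3, so u_{1655} = u_5 = 5.

5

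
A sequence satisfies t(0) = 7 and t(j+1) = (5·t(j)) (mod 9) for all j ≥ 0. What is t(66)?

Computing terms: t(0) = 7,  t(1) = 8,  t(2) = 4,  t(3) = 2,  t(4) = 1,  t(5) = 5,  t(6) = 7.
The sequence repeats with period 6.
(66 - 0) mod 6 = 0, so t(66) = t(0) = 7.

7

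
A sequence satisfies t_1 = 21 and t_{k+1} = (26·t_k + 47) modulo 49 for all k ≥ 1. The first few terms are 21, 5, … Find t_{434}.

t_1 = 21; t_2 = 5; t_3 = 30; t_4 = 43; t_5 = 38; t_6 = 6; t_7 = 7; t_8 = 33; t_9 = 23; t_{10} = 8; t_{11} = 10; t_{12} = 13; t_{13} = 42; t_{14} = 12; t_{15} = 16; t_{16} = 22; t_{17} = 31; t_{18} = 20; t_{19} = 28; t_{20} = 40; t_{21} = 9; t_{22} = 36; t_{23} = 3; t_{24} = 27; t_{25} = 14; t_{26} = 19; t_{27} = 2; t_{28} = 1; t_{29} = 24; t_{30} = 34; t_{31} = 0; t_{32} = 47; t_{33} = 44; t_{34} = 15; t_{35} = 45; t_{36} = 41; t_{37} = 35; t_{38} = 26; t_{39} = 37; t_{40} = 29; t_{41} = 17; t_{42} = 48; t_{43} = 21.
The sequence repeats with period 42.
(434 - 1) mod 42 = 13, so t_{434} = t_{14} = 12.

12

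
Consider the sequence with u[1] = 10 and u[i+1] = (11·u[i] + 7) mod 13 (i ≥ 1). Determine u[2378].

0

Listing terms: u[1] = 10; u[2] = 0; u[3] = 7; u[4] = 6; u[5] = 8; u[6] = 4; u[7] = 12; u[8] = 9; u[9] = 2; u[10] = 3; u[11] = 1; u[12] = 5; u[13] = 10.
The sequence repeats with period 12.
So u[2378] = u[1 + ((2378-1) mod 12)] = u[2] = 0.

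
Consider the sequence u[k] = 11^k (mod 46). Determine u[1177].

45

u[0] = 1, u[1] = 11, u[2] = 29, u[3] = 43, u[4] = 13, u[5] = 5, u[6] = 9, u[7] = 7, u[8] = 31, u[9] = 19, u[10] = 25, u[11] = 45, u[12] = 35, u[13] = 17, u[14] = 3, u[15] = 33, u[16] = 41, u[17] = 37, u[18] = 39, u[19] = 15, u[20] = 27, u[21] = 21, u[22] = 1.
The sequence repeats with period 22.
So u[1177] = u[0 + ((1177-0) mod 22)] = u[11] = 45.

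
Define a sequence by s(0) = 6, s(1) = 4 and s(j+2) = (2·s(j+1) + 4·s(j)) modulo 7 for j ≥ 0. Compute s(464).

We have s(0) = 6,  s(1) = 4,  s(2) = 4,  s(3) = 3,  s(4) = 1,  s(5) = 0,  s(6) = 4,  s(7) = 1,  s(8) = 4,  s(9) = 5,  s(10) = 5,  s(11) = 2,  s(12) = 3,  s(13) = 0,  s(14) = 5,  s(15) = 3,  s(16) = 5,  s(17) = 1,  s(18) = 1,  s(19) = 6,  s(20) = 2,  s(21) = 0,  s(22) = 1,  s(23) = 2,  s(24) = 1,  s(25) = 3,  s(26) = 3,  s(27) = 4,  s(28) = 6,  s(29) = 0,  s(30) = 3,  s(31) = 6,  s(32) = 3,  s(33) = 2,  s(34) = 2,  s(35) = 5,  s(36) = 4,  s(37) = 0,  s(38) = 2,  s(39) = 4,  s(40) = 2,  s(41) = 6,  s(42) = 6,  s(43) = 1,  s(44) = 5,  s(45) = 0,  s(46) = 6,  s(47) = 5,  s(48) = 6,  s(49) = 4.
The sequence repeats with period 48.
(464 - 0) mod 48 = 32, so s(464) = s(32) = 3.

3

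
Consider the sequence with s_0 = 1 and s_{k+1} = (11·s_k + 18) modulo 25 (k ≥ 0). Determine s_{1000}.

Listing terms: s_0 = 1,  s_1 = 4,  s_2 = 12,  s_3 = 0,  s_4 = 18,  s_5 = 16,  s_6 = 19,  s_7 = 2,  s_8 = 15,  s_9 = 8,  s_{10} = 6,  s_{11} = 9,  s_{12} = 17,  s_{13} = 5,  s_{14} = 23,  s_{15} = 21,  s_{16} = 24,  s_{17} = 7,  s_{18} = 20,  s_{19} = 13,  s_{20} = 11,  s_{21} = 14,  s_{22} = 22,  s_{23} = 10,  s_{24} = 3,  s_{25} = 1.
Since s_{25} = s_0 = 1, the sequence is periodic with period 25.
(1000 - 0) mod 25 = 0, so s_{1000} = s_0 = 1.

1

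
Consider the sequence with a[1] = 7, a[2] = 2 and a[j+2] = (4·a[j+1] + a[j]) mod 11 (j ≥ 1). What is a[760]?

We have a[1] = 7; a[2] = 2; a[3] = 4; a[4] = 7; a[5] = 10; a[6] = 3; a[7] = 0; a[8] = 3; a[9] = 1; a[10] = 7; a[11] = 7; a[12] = 2.
The sequence repeats with period 10.
So a[760] = a[1 + ((760-1) mod 10)] = a[10] = 7.

7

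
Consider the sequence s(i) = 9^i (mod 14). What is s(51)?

1

s(1) = 9,  s(2) = 11,  s(3) = 1,  s(4) = 9.
The sequence repeats with period 3.
So s(51) = s(1 + ((51-1) mod 3)) = s(3) = 1.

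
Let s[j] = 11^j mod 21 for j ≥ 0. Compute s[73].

11

We have s[0] = 1; s[1] = 11; s[2] = 16; s[3] = 8; s[4] = 4; s[5] = 2; s[6] = 1.
The sequence repeats with period 6.
(73 - 0) mod 6 = 1, so s[73] = s[1] = 11.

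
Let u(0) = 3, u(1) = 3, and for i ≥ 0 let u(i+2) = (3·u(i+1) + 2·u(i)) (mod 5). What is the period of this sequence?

Listing terms: u(0) = 3; u(1) = 3; u(2) = 0; u(3) = 1; u(4) = 3; u(5) = 1; u(6) = 4; u(7) = 4; u(8) = 0; u(9) = 3; u(10) = 4; u(11) = 3; u(12) = 2; u(13) = 2; u(14) = 0; u(15) = 4; u(16) = 2; u(17) = 4; u(18) = 1; u(19) = 1; u(20) = 0; u(21) = 2; u(22) = 1; u(23) = 2; u(24) = 3; u(25) = 3.
The sequence repeats with period 24.

24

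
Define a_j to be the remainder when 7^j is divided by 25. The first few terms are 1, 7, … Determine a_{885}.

a_0 = 1; a_1 = 7; a_2 = 24; a_3 = 18; a_4 = 1.
Since a_4 = a_0 = 1, the sequence is periodic with period 4.
(885 - 0) mod 4 = 1, so a_{885} = a_1 = 7.

7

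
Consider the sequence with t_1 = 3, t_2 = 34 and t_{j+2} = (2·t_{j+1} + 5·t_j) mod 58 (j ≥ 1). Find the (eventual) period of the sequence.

14

Computing terms: t_1 = 3, t_2 = 34, t_3 = 25, t_4 = 46, t_5 = 43, t_6 = 26, t_7 = 35, t_8 = 26, t_9 = 53, t_{10} = 4, t_{11} = 41, t_{12} = 44, t_{13} = 3, t_{14} = 52, t_{15} = 3, t_{16} = 34.
Since (t_{15}, t_{16}) = (t_1, t_2) = (3, 34) (two consecutive terms determine the rest), the sequence is periodic with period 14.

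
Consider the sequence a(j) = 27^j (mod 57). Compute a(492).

Computing terms: a(0) = 1,  a(1) = 27,  a(2) = 45,  a(3) = 18,  a(4) = 30,  a(5) = 12,  a(6) = 39,  a(7) = 27.
Since a(7) = a(1) = 27, the sequence is eventually periodic: after a pre-period of length 1 it cycles with period 6.
For j ≥ 1, a(j) depends only on (j - 1) mod 6. (492 - 1) mod 6 = 5, so a(492) = a(6) = 39.

39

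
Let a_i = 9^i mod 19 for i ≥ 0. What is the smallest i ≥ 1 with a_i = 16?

a_0 = 1,  a_1 = 9,  a_2 = 5,  a_3 = 7,  a_4 = 6,  a_5 = 16,  a_6 = 11,  a_7 = 4,  a_8 = 17,  a_9 = 1.
Since a_9 = a_0 = 1, the sequence is periodic with period 9.
The value 16 first appears (with i ≥ 1) at a_5.

5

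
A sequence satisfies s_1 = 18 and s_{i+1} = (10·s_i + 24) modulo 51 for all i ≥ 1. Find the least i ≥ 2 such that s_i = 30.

16

Computing terms: s_1 = 18; s_2 = 0; s_3 = 24; s_4 = 9; s_5 = 12; s_6 = 42; s_7 = 36; s_8 = 27; s_9 = 39; s_{10} = 6; s_{11} = 33; s_{12} = 48; s_{13} = 45; s_{14} = 15; s_{15} = 21; s_{16} = 30; s_{17} = 18.
The sequence repeats with period 16.
The value 30 first appears (with i ≥ 2) at s_{16}.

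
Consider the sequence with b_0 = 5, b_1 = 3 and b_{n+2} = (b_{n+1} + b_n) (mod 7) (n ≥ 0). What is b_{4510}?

Computing terms: b_0 = 5, b_1 = 3, b_2 = 1, b_3 = 4, b_4 = 5, b_5 = 2, b_6 = 0, b_7 = 2, b_8 = 2, b_9 = 4, b_{10} = 6, b_{11} = 3, b_{12} = 2, b_{13} = 5, b_{14} = 0, b_{15} = 5, b_{16} = 5, b_{17} = 3.
Since (b_{16}, b_{17}) = (b_0, b_1) = (5, 3) (two consecutive terms determine the rest), the sequence is periodic with period 16.
So b_{4510} = b_{0 + ((4510-0) mod 16)} = b_{14} = 0.

0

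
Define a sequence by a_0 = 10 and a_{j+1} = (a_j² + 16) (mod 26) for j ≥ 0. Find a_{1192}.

Computing terms: a_0 = 10; a_1 = 12; a_2 = 4; a_3 = 6; a_4 = 0; a_5 = 16; a_6 = 12.
Since a_6 = a_1 = 12, the sequence is eventually periodic: after a pre-period of length 1 it cycles with period 5.
For j ≥ 1, a_j depends only on (j - 1) mod 5. (1192 - 1) mod 5 = 1, so a_{1192} = a_2 = 4.

4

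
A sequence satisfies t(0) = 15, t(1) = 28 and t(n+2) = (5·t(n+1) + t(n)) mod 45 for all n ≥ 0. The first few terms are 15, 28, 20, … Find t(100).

Listing terms: t(0) = 15; t(1) = 28; t(2) = 20; t(3) = 38; t(4) = 30; t(5) = 8; t(6) = 25; t(7) = 43; t(8) = 15; t(9) = 28.
Since (t(8), t(9)) = (t(0), t(1)) = (15, 28) (two consecutive terms determine the rest), the sequence is periodic with period 8.
So t(100) = t(0 + ((100-0) mod 8)) = t(4) = 30.

30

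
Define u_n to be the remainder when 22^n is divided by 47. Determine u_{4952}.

27

u_0 = 1,  u_1 = 22,  u_2 = 14,  u_3 = 26,  u_4 = 8,  u_5 = 35,  u_6 = 18,  u_7 = 20,  u_8 = 17,  u_9 = 45,  u_{10} = 3,  u_{11} = 19,  u_{12} = 42,  u_{13} = 31,  u_{14} = 24,  u_{15} = 11,  u_{16} = 7,  u_{17} = 13,  u_{18} = 4,  u_{19} = 41,  u_{20} = 9,  u_{21} = 10,  u_{22} = 32,  u_{23} = 46,  u_{24} = 25,  u_{25} = 33,  u_{26} = 21,  u_{27} = 39,  u_{28} = 12,  u_{29} = 29,  u_{30} = 27,  u_{31} = 30,  u_{32} = 2,  u_{33} = 44,  u_{34} = 28,  u_{35} = 5,  u_{36} = 16,  u_{37} = 23,  u_{38} = 36,  u_{39} = 40,  u_{40} = 34,  u_{41} = 43,  u_{42} = 6,  u_{43} = 38,  u_{44} = 37,  u_{45} = 15,  u_{46} = 1.
Since u_{46} = u_0 = 1, the sequence is periodic with period 46.
So u_{4952} = u_{0 + ((4952-0) mod 46)} = u_{30} = 27.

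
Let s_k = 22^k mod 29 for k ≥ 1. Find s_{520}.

Listing terms: s_1 = 22,  s_2 = 20,  s_3 = 5,  s_4 = 23,  s_5 = 13,  s_6 = 25,  s_7 = 28,  s_8 = 7,  s_9 = 9,  s_{10} = 24,  s_{11} = 6,  s_{12} = 16,  s_{13} = 4,  s_{14} = 1,  s_{15} = 22.
Since s_{15} = s_1 = 22, the sequence is periodic with period 14.
So s_{520} = s_{1 + ((520-1) mod 14)} = s_2 = 20.

20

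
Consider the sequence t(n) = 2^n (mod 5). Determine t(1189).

Listing terms: t(1) = 2,  t(2) = 4,  t(3) = 3,  t(4) = 1,  t(5) = 2.
The sequence repeats with period 4.
So t(1189) = t(1 + ((1189-1) mod 4)) = t(1) = 2.

2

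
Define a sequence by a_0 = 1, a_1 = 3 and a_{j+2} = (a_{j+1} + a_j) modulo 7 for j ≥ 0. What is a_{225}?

3

Listing terms: a_0 = 1; a_1 = 3; a_2 = 4; a_3 = 0; a_4 = 4; a_5 = 4; a_6 = 1; a_7 = 5; a_8 = 6; a_9 = 4; a_{10} = 3; a_{11} = 0; a_{12} = 3; a_{13} = 3; a_{14} = 6; a_{15} = 2; a_{16} = 1; a_{17} = 3.
The sequence repeats with period 16.
So a_{225} = a_{0 + ((225-0) mod 16)} = a_1 = 3.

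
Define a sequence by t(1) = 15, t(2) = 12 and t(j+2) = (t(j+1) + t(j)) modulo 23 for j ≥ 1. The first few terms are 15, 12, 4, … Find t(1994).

t(1) = 15, t(2) = 12, t(3) = 4, t(4) = 16, t(5) = 20, t(6) = 13, t(7) = 10, t(8) = 0, t(9) = 10, t(10) = 10, t(11) = 20, t(12) = 7, t(13) = 4, t(14) = 11, t(15) = 15, t(16) = 3, t(17) = 18, t(18) = 21, t(19) = 16, t(20) = 14, t(21) = 7, t(22) = 21, t(23) = 5, t(24) = 3, t(25) = 8, t(26) = 11, t(27) = 19, t(28) = 7, t(29) = 3, t(30) = 10, t(31) = 13, t(32) = 0, t(33) = 13, t(34) = 13, t(35) = 3, t(36) = 16, t(37) = 19, t(38) = 12, t(39) = 8, t(40) = 20, t(41) = 5, t(42) = 2, t(43) = 7, t(44) = 9, t(45) = 16, t(46) = 2, t(47) = 18, t(48) = 20, t(49) = 15, t(50) = 12.
The sequence repeats with period 48.
So t(1994) = t(1 + ((1994-1) mod 48)) = t(26) = 11.

11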